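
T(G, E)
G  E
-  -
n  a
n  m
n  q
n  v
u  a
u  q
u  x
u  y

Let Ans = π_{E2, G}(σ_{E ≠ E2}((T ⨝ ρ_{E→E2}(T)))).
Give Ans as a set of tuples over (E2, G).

ρ[E→E2]: schema becomes (G, E2); tuples unchanged.
Natural join on G: {(n, a, a), (n, a, m), (n, a, q), (n, a, v), (n, m, a), (n, m, m), (n, m, q), (n, m, v), (n, q, a), (n, q, m), (n, q, q), (n, q, v), (n, v, a), (n, v, m), (n, v, q), (n, v, v), (u, a, a), (u, a, q), (u, a, x), (u, a, y), (u, q, a), (u, q, q), (u, q, x), (u, q, y), (u, x, a), (u, x, q), (u, x, x), (u, x, y), (u, y, a), (u, y, q), (u, y, x), (u, y, y)}
Apply σ_{E ≠ E2}; surviving tuples: {(n, a, m), (n, a, q), (n, a, v), (n, m, a), (n, m, q), (n, m, v), (n, q, a), (n, q, m), (n, q, v), (n, v, a), (n, v, m), (n, v, q), (u, a, q), (u, a, x), (u, a, y), (u, q, a), (u, q, x), (u, q, y), (u, x, a), (u, x, q), (u, x, y), (u, y, a), (u, y, q), (u, y, x)}
π_{E2, G} gives {(a, n), (a, u), (m, n), (q, n), (q, u), (v, n), (x, u), (y, u)} (16 duplicate(s) eliminated).

{(a, n), (a, u), (m, n), (q, n), (q, u), (v, n), (x, u), (y, u)}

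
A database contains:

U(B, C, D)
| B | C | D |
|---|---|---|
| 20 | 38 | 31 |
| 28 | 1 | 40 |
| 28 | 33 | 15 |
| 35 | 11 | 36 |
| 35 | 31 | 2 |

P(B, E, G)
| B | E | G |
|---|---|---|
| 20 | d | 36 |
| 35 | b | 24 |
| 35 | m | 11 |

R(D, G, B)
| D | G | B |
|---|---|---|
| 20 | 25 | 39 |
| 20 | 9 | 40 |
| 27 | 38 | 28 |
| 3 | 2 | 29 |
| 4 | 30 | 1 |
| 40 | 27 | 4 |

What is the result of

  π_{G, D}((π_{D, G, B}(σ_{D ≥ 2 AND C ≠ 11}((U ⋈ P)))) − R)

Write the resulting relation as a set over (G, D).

Natural join on B: {(20, 38, 31, d, 36), (35, 11, 36, b, 24), (35, 11, 36, m, 11), (35, 31, 2, b, 24), (35, 31, 2, m, 11)}
Filtering on D ≥ 2 AND C ≠ 11 leaves {(20, 38, 31, d, 36), (35, 31, 2, b, 24), (35, 31, 2, m, 11)}.
π_{D, G, B} gives {(2, 11, 35), (2, 24, 35), (31, 36, 20)}.
Taking the difference: {(2, 11, 35), (2, 24, 35), (31, 36, 20)}
π_{G, D} gives {(11, 2), (24, 2), (36, 31)}.

{(11, 2), (24, 2), (36, 31)}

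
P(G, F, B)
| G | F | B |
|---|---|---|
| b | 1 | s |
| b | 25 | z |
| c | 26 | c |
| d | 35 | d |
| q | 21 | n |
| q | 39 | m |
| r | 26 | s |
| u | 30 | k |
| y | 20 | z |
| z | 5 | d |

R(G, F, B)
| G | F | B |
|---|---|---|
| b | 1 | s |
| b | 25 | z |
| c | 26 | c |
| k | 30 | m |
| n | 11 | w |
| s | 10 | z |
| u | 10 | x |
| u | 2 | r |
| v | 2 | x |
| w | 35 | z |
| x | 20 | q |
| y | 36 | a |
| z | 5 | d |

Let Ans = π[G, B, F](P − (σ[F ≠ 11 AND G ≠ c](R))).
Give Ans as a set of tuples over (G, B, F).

{(c, c, 26), (d, d, 35), (q, m, 39), (q, n, 21), (r, s, 26), (u, k, 30), (y, z, 20)}

Selection F ≠ 11 AND G ≠ c: {(b, 1, s), (b, 25, z), (k, 30, m), (s, 10, z), (u, 10, x), (u, 2, r), (v, 2, x), (w, 35, z), (x, 20, q), (y, 36, a), (z, 5, d)}
Difference: {(b, 1, s), (b, 25, z), (c, 26, c), (d, 35, d), (q, 21, n), (q, 39, m), (r, 26, s), (u, 30, k), (y, 20, z), (z, 5, d)} with {(b, 1, s), (b, 25, z), (k, 30, m), (s, 10, z), (u, 10, x), (u, 2, r), (v, 2, x), (w, 35, z), (x, 20, q), (y, 36, a), (z, 5, d)} → {(c, 26, c), (d, 35, d), (q, 21, n), (q, 39, m), (r, 26, s), (u, 30, k), (y, 20, z)}
Keep only column(s) G, B, F: {(c, c, 26), (d, d, 35), (q, m, 39), (q, n, 21), (r, s, 26), (u, k, 30), (y, z, 20)}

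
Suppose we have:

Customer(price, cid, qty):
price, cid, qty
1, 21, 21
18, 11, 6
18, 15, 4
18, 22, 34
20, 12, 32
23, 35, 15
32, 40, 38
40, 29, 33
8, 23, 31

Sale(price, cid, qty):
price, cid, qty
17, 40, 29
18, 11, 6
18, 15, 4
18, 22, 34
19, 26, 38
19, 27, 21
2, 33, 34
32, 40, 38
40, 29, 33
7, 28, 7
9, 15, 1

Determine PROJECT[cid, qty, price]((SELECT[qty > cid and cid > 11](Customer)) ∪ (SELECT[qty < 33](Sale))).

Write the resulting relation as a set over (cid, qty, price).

Selection qty > cid and cid > 11: {(18, 22, 34), (20, 12, 32), (40, 29, 33), (8, 23, 31)}
Selection qty < 33: {(17, 40, 29), (18, 11, 6), (18, 15, 4), (19, 27, 21), (7, 28, 7), (9, 15, 1)}
Taking the union: {(17, 40, 29), (18, 11, 6), (18, 15, 4), (18, 22, 34), (19, 27, 21), (20, 12, 32), (40, 29, 33), (7, 28, 7), (8, 23, 31), (9, 15, 1)}
π[cid, qty, price]: project onto (cid, qty, price) → {(11, 6, 18), (12, 32, 20), (15, 1, 9), (15, 4, 18), (22, 34, 18), (23, 31, 8), (27, 21, 19), (28, 7, 7), (29, 33, 40), (40, 29, 17)}

{(11, 6, 18), (12, 32, 20), (15, 1, 9), (15, 4, 18), (22, 34, 18), (23, 31, 8), (27, 21, 19), (28, 7, 7), (29, 33, 40), (40, 29, 17)}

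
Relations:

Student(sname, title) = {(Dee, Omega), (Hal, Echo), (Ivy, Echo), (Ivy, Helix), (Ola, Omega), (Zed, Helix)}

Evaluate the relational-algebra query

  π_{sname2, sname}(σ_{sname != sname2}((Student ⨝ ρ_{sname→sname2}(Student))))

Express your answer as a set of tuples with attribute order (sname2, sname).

{(Dee, Ola), (Hal, Ivy), (Ivy, Hal), (Ivy, Zed), (Ola, Dee), (Zed, Ivy)}

ρ[sname→sname2]: schema becomes (sname2, title); tuples unchanged.
Student ⋈ ρ_{sname→sname2}(Student) (natural join on title): {(Dee, Omega, Dee), (Dee, Omega, Ola), (Hal, Echo, Hal), (Hal, Echo, Ivy), (Ivy, Echo, Hal), (Ivy, Echo, Ivy), (Ivy, Helix, Ivy), (Ivy, Helix, Zed), (Ola, Omega, Dee), (Ola, Omega, Ola), (Zed, Helix, Ivy), (Zed, Helix, Zed)}
σ[sname != sname2]: keep tuples satisfying sname != sname2 → {(Dee, Omega, Ola), (Hal, Echo, Ivy), (Ivy, Echo, Hal), (Ivy, Helix, Zed), (Ola, Omega, Dee), (Zed, Helix, Ivy)}
π[sname2, sname]: project onto (sname2, sname) → {(Dee, Ola), (Hal, Ivy), (Ivy, Hal), (Ivy, Zed), (Ola, Dee), (Zed, Ivy)}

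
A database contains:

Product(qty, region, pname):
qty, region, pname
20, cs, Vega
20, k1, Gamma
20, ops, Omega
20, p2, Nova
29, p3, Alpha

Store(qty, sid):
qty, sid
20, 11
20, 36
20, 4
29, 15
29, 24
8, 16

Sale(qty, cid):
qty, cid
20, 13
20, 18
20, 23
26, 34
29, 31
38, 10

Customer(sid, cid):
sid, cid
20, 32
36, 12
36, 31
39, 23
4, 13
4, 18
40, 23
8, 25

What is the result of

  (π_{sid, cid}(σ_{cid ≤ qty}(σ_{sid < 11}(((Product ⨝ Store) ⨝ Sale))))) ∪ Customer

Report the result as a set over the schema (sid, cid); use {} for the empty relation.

{(20, 32), (36, 12), (36, 31), (39, 23), (4, 13), (4, 18), (40, 23), (8, 25)}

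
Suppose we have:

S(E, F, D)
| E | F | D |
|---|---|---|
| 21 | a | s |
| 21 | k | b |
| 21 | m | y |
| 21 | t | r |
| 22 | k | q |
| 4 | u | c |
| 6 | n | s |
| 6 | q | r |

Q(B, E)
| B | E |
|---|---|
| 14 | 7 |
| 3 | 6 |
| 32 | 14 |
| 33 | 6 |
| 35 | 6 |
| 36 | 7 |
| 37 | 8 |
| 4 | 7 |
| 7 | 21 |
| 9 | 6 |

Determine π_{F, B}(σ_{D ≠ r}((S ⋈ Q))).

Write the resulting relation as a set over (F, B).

Joining S and Q on E yields {(21, a, s, 7), (21, k, b, 7), (21, m, y, 7), (21, t, r, 7), (6, n, s, 3), (6, n, s, 33), (6, n, s, 35), (6, n, s, 9), (6, q, r, 3), (6, q, r, 33), (6, q, r, 35), (6, q, r, 9)}.
σ[D ≠ r]: keep tuples satisfying D ≠ r → {(21, a, s, 7), (21, k, b, 7), (21, m, y, 7), (6, n, s, 3), (6, n, s, 33), (6, n, s, 35), (6, n, s, 9)}
Projecting to F, B: {(a, 7), (k, 7), (m, 7), (n, 3), (n, 33), (n, 35), (n, 9)}

{(a, 7), (k, 7), (m, 7), (n, 3), (n, 33), (n, 35), (n, 9)}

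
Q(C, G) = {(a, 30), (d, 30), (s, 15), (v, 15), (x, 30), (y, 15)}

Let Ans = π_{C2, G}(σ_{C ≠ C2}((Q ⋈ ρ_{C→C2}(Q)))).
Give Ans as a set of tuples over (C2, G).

ρ[C→C2]: schema becomes (C2, G); tuples unchanged.
Joining Q and ρ_{C→C2}(Q) on G yields {(a, 30, a), (a, 30, d), (a, 30, x), (d, 30, a), (d, 30, d), (d, 30, x), (s, 15, s), (s, 15, v), (s, 15, y), (v, 15, s), (v, 15, v), (v, 15, y), (x, 30, a), (x, 30, d), (x, 30, x), (y, 15, s), (y, 15, v), (y, 15, y)}.
Apply σ_{C ≠ C2}; surviving tuples: {(a, 30, d), (a, 30, x), (d, 30, a), (d, 30, x), (s, 15, v), (s, 15, y), (v, 15, s), (v, 15, y), (x, 30, a), (x, 30, d), (y, 15, s), (y, 15, v)}
π[C2, G]: project onto (C2, G) (6 duplicate(s) eliminated) → {(a, 30), (d, 30), (s, 15), (v, 15), (x, 30), (y, 15)}

{(a, 30), (d, 30), (s, 15), (v, 15), (x, 30), (y, 15)}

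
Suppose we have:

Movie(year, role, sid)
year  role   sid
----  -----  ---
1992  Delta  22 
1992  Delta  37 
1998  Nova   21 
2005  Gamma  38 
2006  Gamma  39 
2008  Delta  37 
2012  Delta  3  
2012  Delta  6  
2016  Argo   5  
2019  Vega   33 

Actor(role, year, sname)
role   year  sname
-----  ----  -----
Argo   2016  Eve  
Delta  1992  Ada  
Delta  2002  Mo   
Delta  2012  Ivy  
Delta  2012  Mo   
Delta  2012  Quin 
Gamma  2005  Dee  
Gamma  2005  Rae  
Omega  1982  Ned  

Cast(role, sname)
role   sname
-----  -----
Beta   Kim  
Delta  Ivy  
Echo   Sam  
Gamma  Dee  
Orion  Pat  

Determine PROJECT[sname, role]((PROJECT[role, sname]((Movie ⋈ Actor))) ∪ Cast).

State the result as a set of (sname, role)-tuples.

Movie ⋈ Actor (natural join on year, role): {(1992, Delta, 22, Ada), (1992, Delta, 37, Ada), (2005, Gamma, 38, Dee), (2005, Gamma, 38, Rae), (2012, Delta, 3, Ivy), (2012, Delta, 3, Mo), (2012, Delta, 3, Quin), (2012, Delta, 6, Ivy), (2012, Delta, 6, Mo), (2012, Delta, 6, Quin), (2016, Argo, 5, Eve)}
Projecting to role, sname (4 duplicate(s) eliminated): {(Argo, Eve), (Delta, Ada), (Delta, Ivy), (Delta, Mo), (Delta, Quin), (Gamma, Dee), (Gamma, Rae)}
Union: {(Argo, Eve), (Delta, Ada), (Delta, Ivy), (Delta, Mo), (Delta, Quin), (Gamma, Dee), (Gamma, Rae)} with {(Beta, Kim), (Delta, Ivy), (Echo, Sam), (Gamma, Dee), (Orion, Pat)} → {(Argo, Eve), (Beta, Kim), (Delta, Ada), (Delta, Ivy), (Delta, Mo), (Delta, Quin), (Echo, Sam), (Gamma, Dee), (Gamma, Rae), (Orion, Pat)}
Projecting to sname, role: {(Ada, Delta), (Dee, Gamma), (Eve, Argo), (Ivy, Delta), (Kim, Beta), (Mo, Delta), (Pat, Orion), (Quin, Delta), (Rae, Gamma), (Sam, Echo)}

{(Ada, Delta), (Dee, Gamma), (Eve, Argo), (Ivy, Delta), (Kim, Beta), (Mo, Delta), (Pat, Orion), (Quin, Delta), (Rae, Gamma), (Sam, Echo)}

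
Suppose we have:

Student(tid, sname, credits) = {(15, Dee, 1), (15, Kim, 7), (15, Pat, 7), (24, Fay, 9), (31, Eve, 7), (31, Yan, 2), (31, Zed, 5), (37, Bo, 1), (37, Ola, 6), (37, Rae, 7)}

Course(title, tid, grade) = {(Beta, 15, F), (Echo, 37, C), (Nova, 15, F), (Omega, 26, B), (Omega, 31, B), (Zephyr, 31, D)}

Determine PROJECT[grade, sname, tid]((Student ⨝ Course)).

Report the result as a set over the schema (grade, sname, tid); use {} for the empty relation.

Joining Student and Course on tid yields {(15, Dee, 1, Beta, F), (15, Dee, 1, Nova, F), (15, Kim, 7, Beta, F), (15, Kim, 7, Nova, F), (15, Pat, 7, Beta, F), (15, Pat, 7, Nova, F), (31, Eve, 7, Omega, B), (31, Eve, 7, Zephyr, D), (31, Yan, 2, Omega, B), (31, Yan, 2, Zephyr, D), (31, Zed, 5, Omega, B), (31, Zed, 5, Zephyr, D), (37, Bo, 1, Echo, C), (37, Ola, 6, Echo, C), (37, Rae, 7, Echo, C)}.
Keep only column(s) grade, sname, tid (3 duplicate(s) eliminated): {(B, Eve, 31), (B, Yan, 31), (B, Zed, 31), (C, Bo, 37), (C, Ola, 37), (C, Rae, 37), (D, Eve, 31), (D, Yan, 31), (D, Zed, 31), (F, Dee, 15), (F, Kim, 15), (F, Pat, 15)}

{(B, Eve, 31), (B, Yan, 31), (B, Zed, 31), (C, Bo, 37), (C, Ola, 37), (C, Rae, 37), (D, Eve, 31), (D, Yan, 31), (D, Zed, 31), (F, Dee, 15), (F, Kim, 15), (F, Pat, 15)}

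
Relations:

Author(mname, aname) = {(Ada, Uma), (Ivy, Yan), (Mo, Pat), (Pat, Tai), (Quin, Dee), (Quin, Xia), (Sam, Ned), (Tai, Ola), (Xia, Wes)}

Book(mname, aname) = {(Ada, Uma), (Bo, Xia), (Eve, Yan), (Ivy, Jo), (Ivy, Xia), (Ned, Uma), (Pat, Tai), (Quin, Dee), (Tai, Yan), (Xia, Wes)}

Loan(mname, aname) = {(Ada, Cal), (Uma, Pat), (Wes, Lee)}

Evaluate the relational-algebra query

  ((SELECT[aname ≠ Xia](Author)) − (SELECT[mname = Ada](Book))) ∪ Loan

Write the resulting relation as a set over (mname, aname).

{(Ada, Cal), (Ivy, Yan), (Mo, Pat), (Pat, Tai), (Quin, Dee), (Sam, Ned), (Tai, Ola), (Uma, Pat), (Wes, Lee), (Xia, Wes)}

Selection aname ≠ Xia: {(Ada, Uma), (Ivy, Yan), (Mo, Pat), (Pat, Tai), (Quin, Dee), (Sam, Ned), (Tai, Ola), (Xia, Wes)}
Selection mname = Ada: {(Ada, Uma)}
Taking the difference: {(Ivy, Yan), (Mo, Pat), (Pat, Tai), (Quin, Dee), (Sam, Ned), (Tai, Ola), (Xia, Wes)}
Taking the union: {(Ada, Cal), (Ivy, Yan), (Mo, Pat), (Pat, Tai), (Quin, Dee), (Sam, Ned), (Tai, Ola), (Uma, Pat), (Wes, Lee), (Xia, Wes)}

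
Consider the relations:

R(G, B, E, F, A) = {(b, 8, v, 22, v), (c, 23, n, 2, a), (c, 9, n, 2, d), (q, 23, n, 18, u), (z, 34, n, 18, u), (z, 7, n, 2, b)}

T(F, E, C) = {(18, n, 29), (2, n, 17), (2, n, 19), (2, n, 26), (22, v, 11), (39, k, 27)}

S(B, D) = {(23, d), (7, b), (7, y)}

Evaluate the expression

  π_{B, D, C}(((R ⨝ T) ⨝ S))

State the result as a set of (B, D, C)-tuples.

Joining R and T on E, F yields {(b, 8, v, 22, v, 11), (c, 23, n, 2, a, 17), (c, 23, n, 2, a, 19), (c, 23, n, 2, a, 26), (c, 9, n, 2, d, 17), (c, 9, n, 2, d, 19), (c, 9, n, 2, d, 26), (q, 23, n, 18, u, 29), (z, 34, n, 18, u, 29), (z, 7, n, 2, b, 17), (z, 7, n, 2, b, 19), (z, 7, n, 2, b, 26)}.
Joining (R ⨝ T) and S on B yields {(c, 23, n, 2, a, 17, d), (c, 23, n, 2, a, 19, d), (c, 23, n, 2, a, 26, d), (q, 23, n, 18, u, 29, d), (z, 7, n, 2, b, 17, b), (z, 7, n, 2, b, 17, y), (z, 7, n, 2, b, 19, b), (z, 7, n, 2, b, 19, y), (z, 7, n, 2, b, 26, b), (z, 7, n, 2, b, 26, y)}.
π_{B, D, C} gives {(23, d, 17), (23, d, 19), (23, d, 26), (23, d, 29), (7, b, 17), (7, b, 19), (7, b, 26), (7, y, 17), (7, y, 19), (7, y, 26)}.

{(23, d, 17), (23, d, 19), (23, d, 26), (23, d, 29), (7, b, 17), (7, b, 19), (7, b, 26), (7, y, 17), (7, y, 19), (7, y, 26)}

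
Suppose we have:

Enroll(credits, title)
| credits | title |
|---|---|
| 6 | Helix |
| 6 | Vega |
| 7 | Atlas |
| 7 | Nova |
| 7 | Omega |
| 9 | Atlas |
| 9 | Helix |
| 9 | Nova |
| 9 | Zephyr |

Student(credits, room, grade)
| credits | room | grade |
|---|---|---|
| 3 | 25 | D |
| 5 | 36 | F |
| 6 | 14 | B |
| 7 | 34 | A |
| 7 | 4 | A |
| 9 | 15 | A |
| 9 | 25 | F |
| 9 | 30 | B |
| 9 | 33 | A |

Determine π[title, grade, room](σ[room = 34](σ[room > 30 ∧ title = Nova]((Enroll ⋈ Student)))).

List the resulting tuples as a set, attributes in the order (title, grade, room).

{(Nova, A, 34)}

Joining Enroll and Student on credits yields {(6, Helix, 14, B), (6, Vega, 14, B), (7, Atlas, 34, A), (7, Atlas, 4, A), (7, Nova, 34, A), (7, Nova, 4, A), (7, Omega, 34, A), (7, Omega, 4, A), (9, Atlas, 15, A), (9, Atlas, 25, F), (9, Atlas, 30, B), (9, Atlas, 33, A), (9, Helix, 15, A), (9, Helix, 25, F), (9, Helix, 30, B), (9, Helix, 33, A), (9, Nova, 15, A), (9, Nova, 25, F), (9, Nova, 30, B), (9, Nova, 33, A), (9, Zephyr, 15, A), (9, Zephyr, 25, F), (9, Zephyr, 30, B), (9, Zephyr, 33, A)}.
Selection room > 30 ∧ title = Nova: {(7, Nova, 34, A), (9, Nova, 33, A)}
Selection room = 34: {(7, Nova, 34, A)}
Keep only column(s) title, grade, room: {(Nova, A, 34)}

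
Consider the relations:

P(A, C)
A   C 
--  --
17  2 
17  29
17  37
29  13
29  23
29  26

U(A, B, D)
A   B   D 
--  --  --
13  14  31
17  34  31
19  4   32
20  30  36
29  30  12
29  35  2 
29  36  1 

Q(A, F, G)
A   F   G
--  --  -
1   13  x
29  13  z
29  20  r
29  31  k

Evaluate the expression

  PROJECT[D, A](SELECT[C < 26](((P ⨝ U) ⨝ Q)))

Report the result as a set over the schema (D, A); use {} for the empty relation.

{(1, 29), (12, 29), (2, 29)}

Joining P and U on A yields {(17, 2, 34, 31), (17, 29, 34, 31), (17, 37, 34, 31), (29, 13, 30, 12), (29, 13, 35, 2), (29, 13, 36, 1), (29, 23, 30, 12), (29, 23, 35, 2), (29, 23, 36, 1), (29, 26, 30, 12), (29, 26, 35, 2), (29, 26, 36, 1)}.
Joining (P ⨝ U) and Q on A yields {(29, 13, 30, 12, 13, z), (29, 13, 30, 12, 20, r), (29, 13, 30, 12, 31, k), (29, 13, 35, 2, 13, z), (29, 13, 35, 2, 20, r), (29, 13, 35, 2, 31, k), (29, 13, 36, 1, 13, z), (29, 13, 36, 1, 20, r), (29, 13, 36, 1, 31, k), (29, 23, 30, 12, 13, z), (29, 23, 30, 12, 20, r), (29, 23, 30, 12, 31, k), (29, 23, 35, 2, 13, z), (29, 23, 35, 2, 20, r), (29, 23, 35, 2, 31, k), (29, 23, 36, 1, 13, z), (29, 23, 36, 1, 20, r), (29, 23, 36, 1, 31, k), (29, 26, 30, 12, 13, z), (29, 26, 30, 12, 20, r), (29, 26, 30, 12, 31, k), (29, 26, 35, 2, 13, z), (29, 26, 35, 2, 20, r), (29, 26, 35, 2, 31, k), (29, 26, 36, 1, 13, z), (29, 26, 36, 1, 20, r), (29, 26, 36, 1, 31, k)}.
Selection C < 26: {(29, 13, 30, 12, 13, z), (29, 13, 30, 12, 20, r), (29, 13, 30, 12, 31, k), (29, 13, 35, 2, 13, z), (29, 13, 35, 2, 20, r), (29, 13, 35, 2, 31, k), (29, 13, 36, 1, 13, z), (29, 13, 36, 1, 20, r), (29, 13, 36, 1, 31, k), (29, 23, 30, 12, 13, z), (29, 23, 30, 12, 20, r), (29, 23, 30, 12, 31, k), (29, 23, 35, 2, 13, z), (29, 23, 35, 2, 20, r), (29, 23, 35, 2, 31, k), (29, 23, 36, 1, 13, z), (29, 23, 36, 1, 20, r), (29, 23, 36, 1, 31, k)}
Projecting to D, A (15 duplicate(s) eliminated): {(1, 29), (12, 29), (2, 29)}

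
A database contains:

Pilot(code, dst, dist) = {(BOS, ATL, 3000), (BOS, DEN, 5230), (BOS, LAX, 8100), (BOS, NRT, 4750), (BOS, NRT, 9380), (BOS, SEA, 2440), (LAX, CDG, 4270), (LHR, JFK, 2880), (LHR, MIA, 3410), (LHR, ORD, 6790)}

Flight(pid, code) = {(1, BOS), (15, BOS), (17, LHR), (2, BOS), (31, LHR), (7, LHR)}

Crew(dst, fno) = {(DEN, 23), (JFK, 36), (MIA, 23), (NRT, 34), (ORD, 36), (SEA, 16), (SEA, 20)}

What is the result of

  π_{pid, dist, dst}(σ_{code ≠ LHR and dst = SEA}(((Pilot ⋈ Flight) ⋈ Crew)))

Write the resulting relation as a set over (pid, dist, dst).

Natural join on code: {(BOS, ATL, 3000, 1), (BOS, ATL, 3000, 15), (BOS, ATL, 3000, 2), (BOS, DEN, 5230, 1), (BOS, DEN, 5230, 15), (BOS, DEN, 5230, 2), (BOS, LAX, 8100, 1), (BOS, LAX, 8100, 15), (BOS, LAX, 8100, 2), (BOS, NRT, 4750, 1), (BOS, NRT, 4750, 15), (BOS, NRT, 4750, 2), (BOS, NRT, 9380, 1), (BOS, NRT, 9380, 15), (BOS, NRT, 9380, 2), (BOS, SEA, 2440, 1), (BOS, SEA, 2440, 15), (BOS, SEA, 2440, 2), (LHR, JFK, 2880, 17), (LHR, JFK, 2880, 31), (LHR, JFK, 2880, 7), (LHR, MIA, 3410, 17), (LHR, MIA, 3410, 31), (LHR, MIA, 3410, 7), (LHR, ORD, 6790, 17), (LHR, ORD, 6790, 31), (LHR, ORD, 6790, 7)}
Natural join on dst: {(BOS, DEN, 5230, 1, 23), (BOS, DEN, 5230, 15, 23), (BOS, DEN, 5230, 2, 23), (BOS, NRT, 4750, 1, 34), (BOS, NRT, 4750, 15, 34), (BOS, NRT, 4750, 2, 34), (BOS, NRT, 9380, 1, 34), (BOS, NRT, 9380, 15, 34), (BOS, NRT, 9380, 2, 34), (BOS, SEA, 2440, 1, 16), (BOS, SEA, 2440, 1, 20), (BOS, SEA, 2440, 15, 16), (BOS, SEA, 2440, 15, 20), (BOS, SEA, 2440, 2, 16), (BOS, SEA, 2440, 2, 20), (LHR, JFK, 2880, 17, 36), (LHR, JFK, 2880, 31, 36), (LHR, JFK, 2880, 7, 36), (LHR, MIA, 3410, 17, 23), (LHR, MIA, 3410, 31, 23), (LHR, MIA, 3410, 7, 23), (LHR, ORD, 6790, 17, 36), (LHR, ORD, 6790, 31, 36), (LHR, ORD, 6790, 7, 36)}
Apply σ_{code ≠ LHR and dst = SEA}; surviving tuples: {(BOS, SEA, 2440, 1, 16), (BOS, SEA, 2440, 1, 20), (BOS, SEA, 2440, 15, 16), (BOS, SEA, 2440, 15, 20), (BOS, SEA, 2440, 2, 16), (BOS, SEA, 2440, 2, 20)}
π_{pid, dist, dst} gives {(1, 2440, SEA), (15, 2440, SEA), (2, 2440, SEA)} (3 duplicate(s) eliminated).

{(1, 2440, SEA), (15, 2440, SEA), (2, 2440, SEA)}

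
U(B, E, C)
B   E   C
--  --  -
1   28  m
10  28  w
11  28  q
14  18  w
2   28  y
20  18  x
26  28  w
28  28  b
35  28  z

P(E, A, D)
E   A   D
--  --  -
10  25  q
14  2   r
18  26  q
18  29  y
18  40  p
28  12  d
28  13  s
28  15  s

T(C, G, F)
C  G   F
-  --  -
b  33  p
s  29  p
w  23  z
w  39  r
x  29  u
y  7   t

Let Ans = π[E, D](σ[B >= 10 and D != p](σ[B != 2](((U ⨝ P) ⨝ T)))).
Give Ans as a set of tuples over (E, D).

Natural join on E: {(1, 28, m, 12, d), (1, 28, m, 13, s), (1, 28, m, 15, s), (10, 28, w, 12, d), (10, 28, w, 13, s), (10, 28, w, 15, s), (11, 28, q, 12, d), (11, 28, q, 13, s), (11, 28, q, 15, s), (14, 18, w, 26, q), (14, 18, w, 29, y), (14, 18, w, 40, p), (2, 28, y, 12, d), (2, 28, y, 13, s), (2, 28, y, 15, s), (20, 18, x, 26, q), (20, 18, x, 29, y), (20, 18, x, 40, p), (26, 28, w, 12, d), (26, 28, w, 13, s), (26, 28, w, 15, s), (28, 28, b, 12, d), (28, 28, b, 13, s), (28, 28, b, 15, s), (35, 28, z, 12, d), (35, 28, z, 13, s), (35, 28, z, 15, s)}
Natural join on C: {(10, 28, w, 12, d, 23, z), (10, 28, w, 12, d, 39, r), (10, 28, w, 13, s, 23, z), (10, 28, w, 13, s, 39, r), (10, 28, w, 15, s, 23, z), (10, 28, w, 15, s, 39, r), (14, 18, w, 26, q, 23, z), (14, 18, w, 26, q, 39, r), (14, 18, w, 29, y, 23, z), (14, 18, w, 29, y, 39, r), (14, 18, w, 40, p, 23, z), (14, 18, w, 40, p, 39, r), (2, 28, y, 12, d, 7, t), (2, 28, y, 13, s, 7, t), (2, 28, y, 15, s, 7, t), (20, 18, x, 26, q, 29, u), (20, 18, x, 29, y, 29, u), (20, 18, x, 40, p, 29, u), (26, 28, w, 12, d, 23, z), (26, 28, w, 12, d, 39, r), (26, 28, w, 13, s, 23, z), (26, 28, w, 13, s, 39, r), (26, 28, w, 15, s, 23, z), (26, 28, w, 15, s, 39, r), (28, 28, b, 12, d, 33, p), (28, 28, b, 13, s, 33, p), (28, 28, b, 15, s, 33, p)}
Apply σ_{B != 2}; surviving tuples: {(10, 28, w, 12, d, 23, z), (10, 28, w, 12, d, 39, r), (10, 28, w, 13, s, 23, z), (10, 28, w, 13, s, 39, r), (10, 28, w, 15, s, 23, z), (10, 28, w, 15, s, 39, r), (14, 18, w, 26, q, 23, z), (14, 18, w, 26, q, 39, r), (14, 18, w, 29, y, 23, z), (14, 18, w, 29, y, 39, r), (14, 18, w, 40, p, 23, z), (14, 18, w, 40, p, 39, r), (20, 18, x, 26, q, 29, u), (20, 18, x, 29, y, 29, u), (20, 18, x, 40, p, 29, u), (26, 28, w, 12, d, 23, z), (26, 28, w, 12, d, 39, r), (26, 28, w, 13, s, 23, z), (26, 28, w, 13, s, 39, r), (26, 28, w, 15, s, 23, z), (26, 28, w, 15, s, 39, r), (28, 28, b, 12, d, 33, p), (28, 28, b, 13, s, 33, p), (28, 28, b, 15, s, 33, p)}
Apply σ_{B >= 10 and D != p}; surviving tuples: {(10, 28, w, 12, d, 23, z), (10, 28, w, 12, d, 39, r), (10, 28, w, 13, s, 23, z), (10, 28, w, 13, s, 39, r), (10, 28, w, 15, s, 23, z), (10, 28, w, 15, s, 39, r), (14, 18, w, 26, q, 23, z), (14, 18, w, 26, q, 39, r), (14, 18, w, 29, y, 23, z), (14, 18, w, 29, y, 39, r), (20, 18, x, 26, q, 29, u), (20, 18, x, 29, y, 29, u), (26, 28, w, 12, d, 23, z), (26, 28, w, 12, d, 39, r), (26, 28, w, 13, s, 23, z), (26, 28, w, 13, s, 39, r), (26, 28, w, 15, s, 23, z), (26, 28, w, 15, s, 39, r), (28, 28, b, 12, d, 33, p), (28, 28, b, 13, s, 33, p), (28, 28, b, 15, s, 33, p)}
Keep only column(s) E, D (17 duplicate(s) eliminated): {(18, q), (18, y), (28, d), (28, s)}

{(18, q), (18, y), (28, d), (28, s)}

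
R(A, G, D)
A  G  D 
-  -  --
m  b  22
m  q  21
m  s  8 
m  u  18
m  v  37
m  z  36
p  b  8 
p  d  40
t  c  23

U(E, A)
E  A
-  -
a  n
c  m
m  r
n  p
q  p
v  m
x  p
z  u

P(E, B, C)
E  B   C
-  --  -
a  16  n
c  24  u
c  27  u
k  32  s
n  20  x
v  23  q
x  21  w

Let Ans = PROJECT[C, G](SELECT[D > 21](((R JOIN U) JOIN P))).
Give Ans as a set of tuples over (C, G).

{(q, b), (q, v), (q, z), (u, b), (u, v), (u, z), (w, d), (x, d)}

R ⋈ U (natural join on A): {(m, b, 22, c), (m, b, 22, v), (m, q, 21, c), (m, q, 21, v), (m, s, 8, c), (m, s, 8, v), (m, u, 18, c), (m, u, 18, v), (m, v, 37, c), (m, v, 37, v), (m, z, 36, c), (m, z, 36, v), (p, b, 8, n), (p, b, 8, q), (p, b, 8, x), (p, d, 40, n), (p, d, 40, q), (p, d, 40, x)}
(R JOIN U) ⋈ P (natural join on E): {(m, b, 22, c, 24, u), (m, b, 22, c, 27, u), (m, b, 22, v, 23, q), (m, q, 21, c, 24, u), (m, q, 21, c, 27, u), (m, q, 21, v, 23, q), (m, s, 8, c, 24, u), (m, s, 8, c, 27, u), (m, s, 8, v, 23, q), (m, u, 18, c, 24, u), (m, u, 18, c, 27, u), (m, u, 18, v, 23, q), (m, v, 37, c, 24, u), (m, v, 37, c, 27, u), (m, v, 37, v, 23, q), (m, z, 36, c, 24, u), (m, z, 36, c, 27, u), (m, z, 36, v, 23, q), (p, b, 8, n, 20, x), (p, b, 8, x, 21, w), (p, d, 40, n, 20, x), (p, d, 40, x, 21, w)}
Selection D > 21: {(m, b, 22, c, 24, u), (m, b, 22, c, 27, u), (m, b, 22, v, 23, q), (m, v, 37, c, 24, u), (m, v, 37, c, 27, u), (m, v, 37, v, 23, q), (m, z, 36, c, 24, u), (m, z, 36, c, 27, u), (m, z, 36, v, 23, q), (p, d, 40, n, 20, x), (p, d, 40, x, 21, w)}
π_{C, G} gives {(q, b), (q, v), (q, z), (u, b), (u, v), (u, z), (w, d), (x, d)} (3 duplicate(s) eliminated).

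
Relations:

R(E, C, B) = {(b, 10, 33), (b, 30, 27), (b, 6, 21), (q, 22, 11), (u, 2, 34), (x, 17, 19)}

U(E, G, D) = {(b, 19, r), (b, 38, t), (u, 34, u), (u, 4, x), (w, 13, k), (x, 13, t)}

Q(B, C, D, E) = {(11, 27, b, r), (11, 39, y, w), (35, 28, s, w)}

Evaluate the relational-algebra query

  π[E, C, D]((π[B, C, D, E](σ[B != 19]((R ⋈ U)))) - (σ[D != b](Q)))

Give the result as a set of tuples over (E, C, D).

Natural join on E: {(b, 10, 33, 19, r), (b, 10, 33, 38, t), (b, 30, 27, 19, r), (b, 30, 27, 38, t), (b, 6, 21, 19, r), (b, 6, 21, 38, t), (u, 2, 34, 34, u), (u, 2, 34, 4, x), (x, 17, 19, 13, t)}
Filtering on B != 19 leaves {(b, 10, 33, 19, r), (b, 10, 33, 38, t), (b, 30, 27, 19, r), (b, 30, 27, 38, t), (b, 6, 21, 19, r), (b, 6, 21, 38, t), (u, 2, 34, 34, u), (u, 2, 34, 4, x)}.
π[B, C, D, E]: project onto (B, C, D, E) → {(21, 6, r, b), (21, 6, t, b), (27, 30, r, b), (27, 30, t, b), (33, 10, r, b), (33, 10, t, b), (34, 2, u, u), (34, 2, x, u)}
Filtering on D != b leaves {(11, 39, y, w), (35, 28, s, w)}.
Taking the difference: {(21, 6, r, b), (21, 6, t, b), (27, 30, r, b), (27, 30, t, b), (33, 10, r, b), (33, 10, t, b), (34, 2, u, u), (34, 2, x, u)}
π[E, C, D]: project onto (E, C, D) → {(b, 10, r), (b, 10, t), (b, 30, r), (b, 30, t), (b, 6, r), (b, 6, t), (u, 2, u), (u, 2, x)}

{(b, 10, r), (b, 10, t), (b, 30, r), (b, 30, t), (b, 6, r), (b, 6, t), (u, 2, u), (u, 2, x)}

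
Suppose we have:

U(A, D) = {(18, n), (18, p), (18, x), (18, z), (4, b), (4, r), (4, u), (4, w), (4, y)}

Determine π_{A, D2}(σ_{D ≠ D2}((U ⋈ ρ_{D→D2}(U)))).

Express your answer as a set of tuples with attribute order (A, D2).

ρ[D→D2]: schema becomes (A, D2); tuples unchanged.
U ⋈ ρ_{D→D2}(U) (natural join on A): {(18, n, n), (18, n, p), (18, n, x), (18, n, z), (18, p, n), (18, p, p), (18, p, x), (18, p, z), (18, x, n), (18, x, p), (18, x, x), (18, x, z), (18, z, n), (18, z, p), (18, z, x), (18, z, z), (4, b, b), (4, b, r), (4, b, u), (4, b, w), (4, b, y), (4, r, b), (4, r, r), (4, r, u), (4, r, w), (4, r, y), (4, u, b), (4, u, r), (4, u, u), (4, u, w), (4, u, y), (4, w, b), (4, w, r), (4, w, u), (4, w, w), (4, w, y), (4, y, b), (4, y, r), (4, y, u), (4, y, w), (4, y, y)}
Filtering on D ≠ D2 leaves {(18, n, p), (18, n, x), (18, n, z), (18, p, n), (18, p, x), (18, p, z), (18, x, n), (18, x, p), (18, x, z), (18, z, n), (18, z, p), (18, z, x), (4, b, r), (4, b, u), (4, b, w), (4, b, y), (4, r, b), (4, r, u), (4, r, w), (4, r, y), (4, u, b), (4, u, r), (4, u, w), (4, u, y), (4, w, b), (4, w, r), (4, w, u), (4, w, y), (4, y, b), (4, y, r), (4, y, u), (4, y, w)}.
π[A, D2]: project onto (A, D2) (23 duplicate(s) eliminated) → {(18, n), (18, p), (18, x), (18, z), (4, b), (4, r), (4, u), (4, w), (4, y)}

{(18, n), (18, p), (18, x), (18, z), (4, b), (4, r), (4, u), (4, w), (4, y)}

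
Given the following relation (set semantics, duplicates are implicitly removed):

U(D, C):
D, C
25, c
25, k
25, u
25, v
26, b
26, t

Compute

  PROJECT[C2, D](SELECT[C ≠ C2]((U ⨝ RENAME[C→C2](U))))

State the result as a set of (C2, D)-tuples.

{(b, 26), (c, 25), (k, 25), (t, 26), (u, 25), (v, 25)}

ρ[C→C2]: schema becomes (D, C2); tuples unchanged.
U ⋈ RENAME[C→C2](U) (natural join on D): {(25, c, c), (25, c, k), (25, c, u), (25, c, v), (25, k, c), (25, k, k), (25, k, u), (25, k, v), (25, u, c), (25, u, k), (25, u, u), (25, u, v), (25, v, c), (25, v, k), (25, v, u), (25, v, v), (26, b, b), (26, b, t), (26, t, b), (26, t, t)}
Selection C ≠ C2: {(25, c, k), (25, c, u), (25, c, v), (25, k, c), (25, k, u), (25, k, v), (25, u, c), (25, u, k), (25, u, v), (25, v, c), (25, v, k), (25, v, u), (26, b, t), (26, t, b)}
π_{C2, D} gives {(b, 26), (c, 25), (k, 25), (t, 26), (u, 25), (v, 25)} (8 duplicate(s) eliminated).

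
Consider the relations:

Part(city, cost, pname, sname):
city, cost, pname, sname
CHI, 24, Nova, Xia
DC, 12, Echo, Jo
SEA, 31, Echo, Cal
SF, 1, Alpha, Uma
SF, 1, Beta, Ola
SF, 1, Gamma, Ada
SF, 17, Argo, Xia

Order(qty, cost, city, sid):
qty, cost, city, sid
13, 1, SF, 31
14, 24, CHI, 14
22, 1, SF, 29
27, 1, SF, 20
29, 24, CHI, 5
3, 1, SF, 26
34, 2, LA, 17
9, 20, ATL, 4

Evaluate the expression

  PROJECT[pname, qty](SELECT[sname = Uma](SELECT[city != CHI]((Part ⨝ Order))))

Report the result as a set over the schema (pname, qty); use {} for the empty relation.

{(Alpha, 13), (Alpha, 22), (Alpha, 27), (Alpha, 3)}

Joining Part and Order on city, cost yields {(CHI, 24, Nova, Xia, 14, 14), (CHI, 24, Nova, Xia, 29, 5), (SF, 1, Alpha, Uma, 13, 31), (SF, 1, Alpha, Uma, 22, 29), (SF, 1, Alpha, Uma, 27, 20), (SF, 1, Alpha, Uma, 3, 26), (SF, 1, Beta, Ola, 13, 31), (SF, 1, Beta, Ola, 22, 29), (SF, 1, Beta, Ola, 27, 20), (SF, 1, Beta, Ola, 3, 26), (SF, 1, Gamma, Ada, 13, 31), (SF, 1, Gamma, Ada, 22, 29), (SF, 1, Gamma, Ada, 27, 20), (SF, 1, Gamma, Ada, 3, 26)}.
Selection city != CHI: {(SF, 1, Alpha, Uma, 13, 31), (SF, 1, Alpha, Uma, 22, 29), (SF, 1, Alpha, Uma, 27, 20), (SF, 1, Alpha, Uma, 3, 26), (SF, 1, Beta, Ola, 13, 31), (SF, 1, Beta, Ola, 22, 29), (SF, 1, Beta, Ola, 27, 20), (SF, 1, Beta, Ola, 3, 26), (SF, 1, Gamma, Ada, 13, 31), (SF, 1, Gamma, Ada, 22, 29), (SF, 1, Gamma, Ada, 27, 20), (SF, 1, Gamma, Ada, 3, 26)}
Selection sname = Uma: {(SF, 1, Alpha, Uma, 13, 31), (SF, 1, Alpha, Uma, 22, 29), (SF, 1, Alpha, Uma, 27, 20), (SF, 1, Alpha, Uma, 3, 26)}
Projecting to pname, qty: {(Alpha, 13), (Alpha, 22), (Alpha, 27), (Alpha, 3)}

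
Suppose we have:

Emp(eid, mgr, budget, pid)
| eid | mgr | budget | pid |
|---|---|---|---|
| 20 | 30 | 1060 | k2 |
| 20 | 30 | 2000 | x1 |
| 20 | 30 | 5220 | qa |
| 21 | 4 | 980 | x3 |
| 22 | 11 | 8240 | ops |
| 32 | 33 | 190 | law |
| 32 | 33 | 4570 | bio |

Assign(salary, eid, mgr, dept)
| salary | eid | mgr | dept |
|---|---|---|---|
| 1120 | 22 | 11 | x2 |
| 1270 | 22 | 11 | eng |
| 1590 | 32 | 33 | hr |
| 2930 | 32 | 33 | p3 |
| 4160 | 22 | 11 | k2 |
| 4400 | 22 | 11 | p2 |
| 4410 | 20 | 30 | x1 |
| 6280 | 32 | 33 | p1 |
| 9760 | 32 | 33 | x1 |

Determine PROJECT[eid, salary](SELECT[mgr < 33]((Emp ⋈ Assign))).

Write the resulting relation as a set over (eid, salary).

{(20, 4410), (22, 1120), (22, 1270), (22, 4160), (22, 4400)}

Joining Emp and Assign on eid, mgr yields {(20, 30, 1060, k2, 4410, x1), (20, 30, 2000, x1, 4410, x1), (20, 30, 5220, qa, 4410, x1), (22, 11, 8240, ops, 1120, x2), (22, 11, 8240, ops, 1270, eng), (22, 11, 8240, ops, 4160, k2), (22, 11, 8240, ops, 4400, p2), (32, 33, 190, law, 1590, hr), (32, 33, 190, law, 2930, p3), (32, 33, 190, law, 6280, p1), (32, 33, 190, law, 9760, x1), (32, 33, 4570, bio, 1590, hr), (32, 33, 4570, bio, 2930, p3), (32, 33, 4570, bio, 6280, p1), (32, 33, 4570, bio, 9760, x1)}.
σ[mgr < 33]: keep tuples satisfying mgr < 33 → {(20, 30, 1060, k2, 4410, x1), (20, 30, 2000, x1, 4410, x1), (20, 30, 5220, qa, 4410, x1), (22, 11, 8240, ops, 1120, x2), (22, 11, 8240, ops, 1270, eng), (22, 11, 8240, ops, 4160, k2), (22, 11, 8240, ops, 4400, p2)}
Keep only column(s) eid, salary (2 duplicate(s) eliminated): {(20, 4410), (22, 1120), (22, 1270), (22, 4160), (22, 4400)}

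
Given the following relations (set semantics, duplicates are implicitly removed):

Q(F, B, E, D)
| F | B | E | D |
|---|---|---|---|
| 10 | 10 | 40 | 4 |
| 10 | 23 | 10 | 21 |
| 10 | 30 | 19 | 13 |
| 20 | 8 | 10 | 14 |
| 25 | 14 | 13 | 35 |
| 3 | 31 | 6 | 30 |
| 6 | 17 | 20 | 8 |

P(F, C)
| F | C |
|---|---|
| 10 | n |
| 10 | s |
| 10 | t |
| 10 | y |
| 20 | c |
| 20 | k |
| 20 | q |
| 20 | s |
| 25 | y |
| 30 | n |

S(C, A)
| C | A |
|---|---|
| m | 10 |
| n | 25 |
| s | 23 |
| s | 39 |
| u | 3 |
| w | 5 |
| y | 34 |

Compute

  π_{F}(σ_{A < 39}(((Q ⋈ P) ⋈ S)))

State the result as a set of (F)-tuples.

Q ⋈ P (natural join on F): {(10, 10, 40, 4, n), (10, 10, 40, 4, s), (10, 10, 40, 4, t), (10, 10, 40, 4, y), (10, 23, 10, 21, n), (10, 23, 10, 21, s), (10, 23, 10, 21, t), (10, 23, 10, 21, y), (10, 30, 19, 13, n), (10, 30, 19, 13, s), (10, 30, 19, 13, t), (10, 30, 19, 13, y), (20, 8, 10, 14, c), (20, 8, 10, 14, k), (20, 8, 10, 14, q), (20, 8, 10, 14, s), (25, 14, 13, 35, y)}
(Q ⋈ P) ⋈ S (natural join on C): {(10, 10, 40, 4, n, 25), (10, 10, 40, 4, s, 23), (10, 10, 40, 4, s, 39), (10, 10, 40, 4, y, 34), (10, 23, 10, 21, n, 25), (10, 23, 10, 21, s, 23), (10, 23, 10, 21, s, 39), (10, 23, 10, 21, y, 34), (10, 30, 19, 13, n, 25), (10, 30, 19, 13, s, 23), (10, 30, 19, 13, s, 39), (10, 30, 19, 13, y, 34), (20, 8, 10, 14, s, 23), (20, 8, 10, 14, s, 39), (25, 14, 13, 35, y, 34)}
Filtering on A < 39 leaves {(10, 10, 40, 4, n, 25), (10, 10, 40, 4, s, 23), (10, 10, 40, 4, y, 34), (10, 23, 10, 21, n, 25), (10, 23, 10, 21, s, 23), (10, 23, 10, 21, y, 34), (10, 30, 19, 13, n, 25), (10, 30, 19, 13, s, 23), (10, 30, 19, 13, y, 34), (20, 8, 10, 14, s, 23), (25, 14, 13, 35, y, 34)}.
Keep only column(s) F (8 duplicate(s) eliminated): {10, 20, 25}

{10, 20, 25}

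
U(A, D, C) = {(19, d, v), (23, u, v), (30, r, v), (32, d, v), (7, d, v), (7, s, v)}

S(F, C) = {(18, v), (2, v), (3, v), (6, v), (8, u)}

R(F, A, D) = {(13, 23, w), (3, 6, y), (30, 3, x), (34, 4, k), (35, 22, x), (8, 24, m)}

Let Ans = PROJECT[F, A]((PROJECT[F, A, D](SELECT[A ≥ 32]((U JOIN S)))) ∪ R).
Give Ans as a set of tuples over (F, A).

Joining U and S on C yields {(19, d, v, 18), (19, d, v, 2), (19, d, v, 3), (19, d, v, 6), (23, u, v, 18), (23, u, v, 2), (23, u, v, 3), (23, u, v, 6), (30, r, v, 18), (30, r, v, 2), (30, r, v, 3), (30, r, v, 6), (32, d, v, 18), (32, d, v, 2), (32, d, v, 3), (32, d, v, 6), (7, d, v, 18), (7, d, v, 2), (7, d, v, 3), (7, d, v, 6), (7, s, v, 18), (7, s, v, 2), (7, s, v, 3), (7, s, v, 6)}.
σ[A ≥ 32]: keep tuples satisfying A ≥ 32 → {(32, d, v, 18), (32, d, v, 2), (32, d, v, 3), (32, d, v, 6)}
Projecting to F, A, D: {(18, 32, d), (2, 32, d), (3, 32, d), (6, 32, d)}
Set union of the two operands is {(13, 23, w), (18, 32, d), (2, 32, d), (3, 32, d), (3, 6, y), (30, 3, x), (34, 4, k), (35, 22, x), (6, 32, d), (8, 24, m)}.
Projecting to F, A: {(13, 23), (18, 32), (2, 32), (3, 32), (3, 6), (30, 3), (34, 4), (35, 22), (6, 32), (8, 24)}

{(13, 23), (18, 32), (2, 32), (3, 32), (3, 6), (30, 3), (34, 4), (35, 22), (6, 32), (8, 24)}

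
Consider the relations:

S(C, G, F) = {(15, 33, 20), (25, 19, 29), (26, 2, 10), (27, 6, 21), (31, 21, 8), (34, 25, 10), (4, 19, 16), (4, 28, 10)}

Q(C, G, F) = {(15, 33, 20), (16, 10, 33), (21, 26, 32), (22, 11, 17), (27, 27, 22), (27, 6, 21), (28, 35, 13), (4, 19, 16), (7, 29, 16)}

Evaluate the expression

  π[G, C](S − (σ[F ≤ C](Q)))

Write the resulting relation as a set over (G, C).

Selection F ≤ C: {(22, 11, 17), (27, 27, 22), (27, 6, 21), (28, 35, 13)}
Difference: {(15, 33, 20), (25, 19, 29), (26, 2, 10), (27, 6, 21), (31, 21, 8), (34, 25, 10), (4, 19, 16), (4, 28, 10)} with {(22, 11, 17), (27, 27, 22), (27, 6, 21), (28, 35, 13)} → {(15, 33, 20), (25, 19, 29), (26, 2, 10), (31, 21, 8), (34, 25, 10), (4, 19, 16), (4, 28, 10)}
Keep only column(s) G, C: {(19, 25), (19, 4), (2, 26), (21, 31), (25, 34), (28, 4), (33, 15)}

{(19, 25), (19, 4), (2, 26), (21, 31), (25, 34), (28, 4), (33, 15)}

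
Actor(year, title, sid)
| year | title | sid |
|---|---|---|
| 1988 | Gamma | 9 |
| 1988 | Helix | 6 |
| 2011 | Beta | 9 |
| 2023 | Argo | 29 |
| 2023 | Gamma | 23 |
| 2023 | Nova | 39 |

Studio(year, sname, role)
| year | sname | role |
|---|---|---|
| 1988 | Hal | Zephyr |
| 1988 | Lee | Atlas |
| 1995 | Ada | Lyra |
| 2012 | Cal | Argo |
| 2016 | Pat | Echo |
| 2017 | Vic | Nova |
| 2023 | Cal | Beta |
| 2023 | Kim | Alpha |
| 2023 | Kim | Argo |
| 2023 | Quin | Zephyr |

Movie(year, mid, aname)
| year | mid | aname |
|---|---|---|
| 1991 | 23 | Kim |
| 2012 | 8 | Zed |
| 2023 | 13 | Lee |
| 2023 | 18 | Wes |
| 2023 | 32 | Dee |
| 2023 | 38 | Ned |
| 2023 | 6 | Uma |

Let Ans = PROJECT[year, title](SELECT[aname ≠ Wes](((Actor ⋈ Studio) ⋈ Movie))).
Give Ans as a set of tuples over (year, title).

{(2023, Argo), (2023, Gamma), (2023, Nova)}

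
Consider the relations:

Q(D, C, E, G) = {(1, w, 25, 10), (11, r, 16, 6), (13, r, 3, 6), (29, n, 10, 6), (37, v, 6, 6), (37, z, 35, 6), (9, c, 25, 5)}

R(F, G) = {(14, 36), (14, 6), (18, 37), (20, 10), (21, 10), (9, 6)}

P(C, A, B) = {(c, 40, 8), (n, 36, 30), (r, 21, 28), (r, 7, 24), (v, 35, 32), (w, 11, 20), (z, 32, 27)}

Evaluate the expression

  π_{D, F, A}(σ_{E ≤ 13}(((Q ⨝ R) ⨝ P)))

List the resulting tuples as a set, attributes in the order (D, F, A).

{(13, 14, 21), (13, 14, 7), (13, 9, 21), (13, 9, 7), (29, 14, 36), (29, 9, 36), (37, 14, 35), (37, 9, 35)}

Joining Q and R on G yields {(1, w, 25, 10, 20), (1, w, 25, 10, 21), (11, r, 16, 6, 14), (11, r, 16, 6, 9), (13, r, 3, 6, 14), (13, r, 3, 6, 9), (29, n, 10, 6, 14), (29, n, 10, 6, 9), (37, v, 6, 6, 14), (37, v, 6, 6, 9), (37, z, 35, 6, 14), (37, z, 35, 6, 9)}.
Joining (Q ⨝ R) and P on C yields {(1, w, 25, 10, 20, 11, 20), (1, w, 25, 10, 21, 11, 20), (11, r, 16, 6, 14, 21, 28), (11, r, 16, 6, 14, 7, 24), (11, r, 16, 6, 9, 21, 28), (11, r, 16, 6, 9, 7, 24), (13, r, 3, 6, 14, 21, 28), (13, r, 3, 6, 14, 7, 24), (13, r, 3, 6, 9, 21, 28), (13, r, 3, 6, 9, 7, 24), (29, n, 10, 6, 14, 36, 30), (29, n, 10, 6, 9, 36, 30), (37, v, 6, 6, 14, 35, 32), (37, v, 6, 6, 9, 35, 32), (37, z, 35, 6, 14, 32, 27), (37, z, 35, 6, 9, 32, 27)}.
σ[E ≤ 13]: keep tuples satisfying E ≤ 13 → {(13, r, 3, 6, 14, 21, 28), (13, r, 3, 6, 14, 7, 24), (13, r, 3, 6, 9, 21, 28), (13, r, 3, 6, 9, 7, 24), (29, n, 10, 6, 14, 36, 30), (29, n, 10, 6, 9, 36, 30), (37, v, 6, 6, 14, 35, 32), (37, v, 6, 6, 9, 35, 32)}
Keep only column(s) D, F, A: {(13, 14, 21), (13, 14, 7), (13, 9, 21), (13, 9, 7), (29, 14, 36), (29, 9, 36), (37, 14, 35), (37, 9, 35)}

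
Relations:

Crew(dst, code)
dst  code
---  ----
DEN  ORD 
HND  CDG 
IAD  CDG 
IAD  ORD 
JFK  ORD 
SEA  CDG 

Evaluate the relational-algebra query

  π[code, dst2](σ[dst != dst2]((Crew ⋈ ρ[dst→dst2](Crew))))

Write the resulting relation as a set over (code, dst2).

ρ[dst→dst2]: schema becomes (dst2, code); tuples unchanged.
Natural join on code: {(DEN, ORD, DEN), (DEN, ORD, IAD), (DEN, ORD, JFK), (HND, CDG, HND), (HND, CDG, IAD), (HND, CDG, SEA), (IAD, CDG, HND), (IAD, CDG, IAD), (IAD, CDG, SEA), (IAD, ORD, DEN), (IAD, ORD, IAD), (IAD, ORD, JFK), (JFK, ORD, DEN), (JFK, ORD, IAD), (JFK, ORD, JFK), (SEA, CDG, HND), (SEA, CDG, IAD), (SEA, CDG, SEA)}
σ[dst != dst2]: keep tuples satisfying dst != dst2 → {(DEN, ORD, IAD), (DEN, ORD, JFK), (HND, CDG, IAD), (HND, CDG, SEA), (IAD, CDG, HND), (IAD, CDG, SEA), (IAD, ORD, DEN), (IAD, ORD, JFK), (JFK, ORD, DEN), (JFK, ORD, IAD), (SEA, CDG, HND), (SEA, CDG, IAD)}
Keep only column(s) code, dst2 (6 duplicate(s) eliminated): {(CDG, HND), (CDG, IAD), (CDG, SEA), (ORD, DEN), (ORD, IAD), (ORD, JFK)}

{(CDG, HND), (CDG, IAD), (CDG, SEA), (ORD, DEN), (ORD, IAD), (ORD, JFK)}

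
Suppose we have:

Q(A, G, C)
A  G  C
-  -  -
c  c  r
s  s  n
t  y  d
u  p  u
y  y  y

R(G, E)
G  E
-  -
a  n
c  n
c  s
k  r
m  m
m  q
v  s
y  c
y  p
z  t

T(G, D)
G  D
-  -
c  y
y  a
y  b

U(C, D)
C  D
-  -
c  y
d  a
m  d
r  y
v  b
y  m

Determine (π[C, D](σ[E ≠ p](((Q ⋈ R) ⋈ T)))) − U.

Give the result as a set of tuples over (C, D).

Natural join on G: {(c, c, r, n), (c, c, r, s), (t, y, d, c), (t, y, d, p), (y, y, y, c), (y, y, y, p)}
Natural join on G: {(c, c, r, n, y), (c, c, r, s, y), (t, y, d, c, a), (t, y, d, c, b), (t, y, d, p, a), (t, y, d, p, b), (y, y, y, c, a), (y, y, y, c, b), (y, y, y, p, a), (y, y, y, p, b)}
Filtering on E ≠ p leaves {(c, c, r, n, y), (c, c, r, s, y), (t, y, d, c, a), (t, y, d, c, b), (y, y, y, c, a), (y, y, y, c, b)}.
π[C, D]: project onto (C, D) (1 duplicate(s) eliminated) → {(d, a), (d, b), (r, y), (y, a), (y, b)}
Difference: {(d, a), (d, b), (r, y), (y, a), (y, b)} with {(c, y), (d, a), (m, d), (r, y), (v, b), (y, m)} → {(d, b), (y, a), (y, b)}

{(d, b), (y, a), (y, b)}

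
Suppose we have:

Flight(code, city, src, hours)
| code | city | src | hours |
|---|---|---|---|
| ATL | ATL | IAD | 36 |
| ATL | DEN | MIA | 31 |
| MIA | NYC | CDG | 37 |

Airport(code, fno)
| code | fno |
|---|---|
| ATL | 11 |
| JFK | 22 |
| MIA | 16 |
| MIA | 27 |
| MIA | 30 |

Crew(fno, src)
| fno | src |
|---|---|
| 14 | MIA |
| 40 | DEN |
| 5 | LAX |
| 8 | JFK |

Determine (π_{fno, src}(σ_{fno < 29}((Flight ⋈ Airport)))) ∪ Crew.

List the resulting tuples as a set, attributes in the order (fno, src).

{(11, IAD), (11, MIA), (14, MIA), (16, CDG), (27, CDG), (40, DEN), (5, LAX), (8, JFK)}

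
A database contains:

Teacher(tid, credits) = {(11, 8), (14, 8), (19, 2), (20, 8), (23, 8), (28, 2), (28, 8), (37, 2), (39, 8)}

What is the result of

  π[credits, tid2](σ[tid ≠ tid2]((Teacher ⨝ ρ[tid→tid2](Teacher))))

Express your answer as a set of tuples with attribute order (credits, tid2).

ρ[tid→tid2]: schema becomes (tid2, credits); tuples unchanged.
Joining Teacher and ρ[tid→tid2](Teacher) on credits yields {(11, 8, 11), (11, 8, 14), (11, 8, 20), (11, 8, 23), (11, 8, 28), (11, 8, 39), (14, 8, 11), (14, 8, 14), (14, 8, 20), (14, 8, 23), (14, 8, 28), (14, 8, 39), (19, 2, 19), (19, 2, 28), (19, 2, 37), (20, 8, 11), (20, 8, 14), (20, 8, 20), (20, 8, 23), (20, 8, 28), (20, 8, 39), (23, 8, 11), (23, 8, 14), (23, 8, 20), (23, 8, 23), (23, 8, 28), (23, 8, 39), (28, 2, 19), (28, 2, 28), (28, 2, 37), (28, 8, 11), (28, 8, 14), (28, 8, 20), (28, 8, 23), (28, 8, 28), (28, 8, 39), (37, 2, 19), (37, 2, 28), (37, 2, 37), (39, 8, 11), (39, 8, 14), (39, 8, 20), (39, 8, 23), (39, 8, 28), (39, 8, 39)}.
σ[tid ≠ tid2]: keep tuples satisfying tid ≠ tid2 → {(11, 8, 14), (11, 8, 20), (11, 8, 23), (11, 8, 28), (11, 8, 39), (14, 8, 11), (14, 8, 20), (14, 8, 23), (14, 8, 28), (14, 8, 39), (19, 2, 28), (19, 2, 37), (20, 8, 11), (20, 8, 14), (20, 8, 23), (20, 8, 28), (20, 8, 39), (23, 8, 11), (23, 8, 14), (23, 8, 20), (23, 8, 28), (23, 8, 39), (28, 2, 19), (28, 2, 37), (28, 8, 11), (28, 8, 14), (28, 8, 20), (28, 8, 23), (28, 8, 39), (37, 2, 19), (37, 2, 28), (39, 8, 11), (39, 8, 14), (39, 8, 20), (39, 8, 23), (39, 8, 28)}
π[credits, tid2]: project onto (credits, tid2) (27 duplicate(s) eliminated) → {(2, 19), (2, 28), (2, 37), (8, 11), (8, 14), (8, 20), (8, 23), (8, 28), (8, 39)}

{(2, 19), (2, 28), (2, 37), (8, 11), (8, 14), (8, 20), (8, 23), (8, 28), (8, 39)}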